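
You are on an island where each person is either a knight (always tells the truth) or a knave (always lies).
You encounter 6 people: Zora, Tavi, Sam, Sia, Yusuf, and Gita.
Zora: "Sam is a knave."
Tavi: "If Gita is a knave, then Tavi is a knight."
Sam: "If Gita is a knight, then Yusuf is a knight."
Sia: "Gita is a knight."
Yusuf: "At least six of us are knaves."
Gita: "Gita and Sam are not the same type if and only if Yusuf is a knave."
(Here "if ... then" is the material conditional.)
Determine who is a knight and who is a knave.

Knights: Zora, Tavi, Sia, and Gita. Knaves: Sam and Yusuf.

Zora (knight): "Sam is a knave" — true. ✓
Tavi is a knight, so "if Gita is a knave, then Tavi is a knight" must be true — and it is.
Since Sam is a knave, "if Gita is a knight, then Yusuf is a knight" needs to be false, which holds.
Sia is a knight, so "Gita is a knight" must be true — and it is.
Yusuf is a knave, so "at least six of us are knaves" must be false — and it is.
Gita is a knight, and the claim "Gita and Sam are not the same type if and only if Yusuf is a knave" is indeed true.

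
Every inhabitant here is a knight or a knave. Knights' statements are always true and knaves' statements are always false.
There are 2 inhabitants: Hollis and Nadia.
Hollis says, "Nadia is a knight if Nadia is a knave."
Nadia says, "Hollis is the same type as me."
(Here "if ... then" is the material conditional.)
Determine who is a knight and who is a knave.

Hollis is a knight, and the claim "Nadia is a knight if Nadia is a knave" is indeed true.
As a knight, Nadia's statement "Hollis is the same type as me" should be true; it is.

Hollis is a knight and Nadia is a knight.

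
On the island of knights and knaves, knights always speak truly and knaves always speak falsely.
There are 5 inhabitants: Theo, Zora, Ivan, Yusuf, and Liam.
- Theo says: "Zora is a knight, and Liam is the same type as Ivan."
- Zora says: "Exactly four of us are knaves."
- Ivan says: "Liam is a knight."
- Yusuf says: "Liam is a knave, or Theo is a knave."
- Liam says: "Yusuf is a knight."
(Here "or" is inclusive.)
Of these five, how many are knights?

3

The unique consistent assignment is Theo=knave, Zora=knave, Ivan=knight, Yusuf=knight, Liam=knight.
That has 3 knights.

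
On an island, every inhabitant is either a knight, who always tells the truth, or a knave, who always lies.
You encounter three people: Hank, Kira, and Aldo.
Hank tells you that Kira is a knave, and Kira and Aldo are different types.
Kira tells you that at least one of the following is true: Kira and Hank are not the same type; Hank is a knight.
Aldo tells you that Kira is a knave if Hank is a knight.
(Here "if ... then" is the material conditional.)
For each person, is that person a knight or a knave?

Hank is a knave, Kira is a knight, and Aldo is a knight.

Hank (knave): "Kira is a knave, and Kira and Aldo are different types" — false. ✓
Kira is a knight, and the claim "at least one of the following is true: Kira and Hank are not the same type; Hank is a knight" is indeed True.
Aldo is a knight, and the claim "Kira is a knave if Hank is a knight" is indeed True.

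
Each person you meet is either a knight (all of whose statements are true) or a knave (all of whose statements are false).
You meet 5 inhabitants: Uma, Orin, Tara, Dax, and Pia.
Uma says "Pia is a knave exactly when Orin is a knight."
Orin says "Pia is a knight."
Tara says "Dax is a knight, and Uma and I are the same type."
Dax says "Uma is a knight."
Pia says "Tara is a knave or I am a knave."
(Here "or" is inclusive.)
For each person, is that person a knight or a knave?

Knights: Orin and Pia. Knaves: Uma, Tara, and Dax.

Uma (knave): "Pia is a knave exactly when Orin is a knight" — False. ✓
Orin (knight): "Pia is a knight" — true. ✓
Tara is a knave, and the claim "Dax is a knight, and Uma and I are the same type" is indeed False.
Dax is a knave, so "Uma is a knight" must be False — and it is.
Since Pia is a knight, "Tara is a knave or I am a knave" needs to be true, which holds.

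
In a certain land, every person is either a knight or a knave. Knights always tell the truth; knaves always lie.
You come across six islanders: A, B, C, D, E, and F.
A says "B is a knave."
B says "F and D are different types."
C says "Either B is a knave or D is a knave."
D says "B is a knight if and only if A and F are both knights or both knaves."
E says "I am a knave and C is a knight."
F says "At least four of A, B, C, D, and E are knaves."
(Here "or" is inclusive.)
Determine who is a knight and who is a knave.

A is a knave, and the claim "B is a knave" is indeed false.
B is a knight, so "F and D are different types" must be true — and it is.
C is a knave, and the claim "either B is a knave or D is a knave" is indeed false.
D is a knight; "B is a knight if and only if A and F are both knights or both knaves" is true, as required.
Since E is a knave, "I am a knave and C is a knight" needs to be false, which holds.
F is a knave; "at least four of A, B, C, D, and E are knaves" is false, as required.

A is a knave, B is a knight, C is a knave, D is a knight, E is a knave, and F is a knave.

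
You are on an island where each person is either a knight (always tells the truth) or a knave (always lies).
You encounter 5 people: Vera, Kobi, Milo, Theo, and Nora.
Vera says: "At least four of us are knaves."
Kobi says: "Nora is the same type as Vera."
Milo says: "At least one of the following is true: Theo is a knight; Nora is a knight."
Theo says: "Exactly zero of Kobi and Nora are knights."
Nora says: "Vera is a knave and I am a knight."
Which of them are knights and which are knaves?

Vera is a knave, Kobi is a knave, Milo is a knight, Theo is a knave, and Nora is a knight.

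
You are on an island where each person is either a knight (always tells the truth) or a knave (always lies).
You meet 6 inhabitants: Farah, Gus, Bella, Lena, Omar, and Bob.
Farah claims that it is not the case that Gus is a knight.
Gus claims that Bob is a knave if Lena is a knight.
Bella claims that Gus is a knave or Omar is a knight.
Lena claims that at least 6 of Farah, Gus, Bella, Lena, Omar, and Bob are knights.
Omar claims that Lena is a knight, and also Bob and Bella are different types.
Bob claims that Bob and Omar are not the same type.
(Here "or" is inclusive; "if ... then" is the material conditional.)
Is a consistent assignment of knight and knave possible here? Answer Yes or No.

Yes

One consistent assignment: Farah=knave, Gus=knight, Bella=knave, Lena=knave, Omar=knave, Bob=knight.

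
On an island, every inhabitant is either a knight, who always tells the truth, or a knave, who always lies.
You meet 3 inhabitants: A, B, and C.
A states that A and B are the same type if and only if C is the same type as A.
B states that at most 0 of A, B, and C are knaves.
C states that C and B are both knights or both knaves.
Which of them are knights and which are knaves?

A is a knight, B is a knight, and C is a knight.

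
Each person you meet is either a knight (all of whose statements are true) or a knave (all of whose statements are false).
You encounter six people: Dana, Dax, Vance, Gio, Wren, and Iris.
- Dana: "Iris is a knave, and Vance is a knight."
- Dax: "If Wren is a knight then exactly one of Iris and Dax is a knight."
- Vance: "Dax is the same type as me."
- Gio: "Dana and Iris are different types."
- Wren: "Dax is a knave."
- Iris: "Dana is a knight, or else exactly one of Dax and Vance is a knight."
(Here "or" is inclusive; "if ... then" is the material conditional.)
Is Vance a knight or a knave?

Consistent assignments: {Dana=knave, Dax=knight, Vance=knave, Gio=knight, Wren=knave, Iris=knight}
In every consistent assignment, Vance is a knave.

Vance is a knave.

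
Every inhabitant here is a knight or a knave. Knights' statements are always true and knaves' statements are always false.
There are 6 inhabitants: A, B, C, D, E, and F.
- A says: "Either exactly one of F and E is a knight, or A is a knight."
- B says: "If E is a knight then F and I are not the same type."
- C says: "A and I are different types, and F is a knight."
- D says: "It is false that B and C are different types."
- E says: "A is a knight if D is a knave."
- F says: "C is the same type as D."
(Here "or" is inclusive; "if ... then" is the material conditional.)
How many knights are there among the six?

3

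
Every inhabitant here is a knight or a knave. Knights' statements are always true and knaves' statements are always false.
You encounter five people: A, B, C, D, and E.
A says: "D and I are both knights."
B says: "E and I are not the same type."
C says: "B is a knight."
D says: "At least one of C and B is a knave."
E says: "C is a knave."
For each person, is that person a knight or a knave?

Suppose A is a knight. Then A's statement "D and I are both knights" would have to be true. Checking the 16 ways to assign the others, none is consistent with every speaker.
(For instance, with B=knight, C=knight, D=knave, E=knave, A's claim "D and I are both knights" comes out false where it would need to be true.)
So A must be a knave, making "D and I are both knights" false. Taking A=knave, B=knight, C=knight, D=knave, E=knave, each remaining statement checks out:
  B (knight): "E and I are not the same type" — true. ✓
  C (knight): "B is a knight" — true. ✓
  D (knave): "at least one of C and B is a knave" — false. ✓
  E (knave): "C is a knave" — false. ✓
This is the unique consistent assignment.

Knights: B and C. Knaves: A, D, and E.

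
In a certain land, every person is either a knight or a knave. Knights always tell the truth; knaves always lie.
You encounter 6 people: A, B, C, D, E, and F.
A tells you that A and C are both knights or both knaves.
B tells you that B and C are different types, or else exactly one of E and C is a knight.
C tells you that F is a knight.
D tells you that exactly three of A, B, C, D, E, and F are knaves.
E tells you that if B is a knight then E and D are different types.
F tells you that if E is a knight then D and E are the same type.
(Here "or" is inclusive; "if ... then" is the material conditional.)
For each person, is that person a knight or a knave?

A is a knight, B is a knight, C is a knight, D is a knave, E is a knave, and F is a knight.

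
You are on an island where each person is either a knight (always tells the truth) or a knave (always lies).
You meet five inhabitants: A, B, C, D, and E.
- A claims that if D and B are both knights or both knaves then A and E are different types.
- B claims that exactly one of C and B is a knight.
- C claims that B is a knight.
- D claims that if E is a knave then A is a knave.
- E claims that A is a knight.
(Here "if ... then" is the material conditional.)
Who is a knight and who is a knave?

Suppose A is a knave. Then A's statement "if D and B are both knights or both knaves then A and E are different types" would have to be false. Checking the 16 ways to assign the others, none is consistent with every speaker.
(For instance, with B=knave, C=knave, D=knight, E=knight, A's claim "if D and B are both knights or both knaves then A and E are different types" comes out true where it would need to be false.)
So A must be a knight, making "if D and B are both knights or both knaves then A and E are different types" true. Taking A=knight, B=knave, C=knave, D=knight, E=knight, each remaining statement checks out:
  B (knave): "exactly one of C and B is a knight" — false. ✓
  C (knave): "B is a knight" — false. ✓
  D (knight): "if E is a knave then A is a knave" — true. ✓
  E (knight): "A is a knight" — true. ✓
This is the unique consistent assignment.

A is a knight, B is a knave, C is a knave, D is a knight, and E is a knight.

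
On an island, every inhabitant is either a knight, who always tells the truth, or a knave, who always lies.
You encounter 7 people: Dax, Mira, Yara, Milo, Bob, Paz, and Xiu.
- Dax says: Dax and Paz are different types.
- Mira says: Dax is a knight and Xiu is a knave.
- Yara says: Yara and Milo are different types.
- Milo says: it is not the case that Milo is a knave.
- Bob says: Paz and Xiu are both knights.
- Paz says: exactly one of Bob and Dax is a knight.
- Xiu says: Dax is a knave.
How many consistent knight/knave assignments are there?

2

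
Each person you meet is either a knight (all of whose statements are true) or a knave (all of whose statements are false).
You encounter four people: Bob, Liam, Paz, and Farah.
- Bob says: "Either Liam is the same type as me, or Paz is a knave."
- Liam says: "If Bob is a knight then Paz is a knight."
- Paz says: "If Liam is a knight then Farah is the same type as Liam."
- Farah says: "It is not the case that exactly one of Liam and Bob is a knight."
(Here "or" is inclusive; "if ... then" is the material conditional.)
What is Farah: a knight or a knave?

Consistent assignments: {Bob=knight, Liam=knight, Paz=knight, Farah=knight}
In every consistent assignment, Farah is a knight.

Farah is a knight.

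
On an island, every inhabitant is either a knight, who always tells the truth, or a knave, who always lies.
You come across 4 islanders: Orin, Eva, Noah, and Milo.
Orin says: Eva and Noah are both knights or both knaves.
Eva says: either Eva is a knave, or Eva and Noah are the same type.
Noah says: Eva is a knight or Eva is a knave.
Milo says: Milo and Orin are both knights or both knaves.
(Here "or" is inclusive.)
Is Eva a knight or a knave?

Eva is a knight.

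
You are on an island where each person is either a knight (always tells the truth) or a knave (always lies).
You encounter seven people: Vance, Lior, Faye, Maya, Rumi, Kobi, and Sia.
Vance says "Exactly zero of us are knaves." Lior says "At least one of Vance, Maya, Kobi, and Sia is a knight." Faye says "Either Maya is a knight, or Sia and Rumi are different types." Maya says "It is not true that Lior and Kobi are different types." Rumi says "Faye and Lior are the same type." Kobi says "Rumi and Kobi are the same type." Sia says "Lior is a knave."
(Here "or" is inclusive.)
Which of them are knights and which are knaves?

Vance is a knave, Lior is a knight, Faye is a knight, Maya is a knight, Rumi is a knight, Kobi is a knight, and Sia is a knave.

Since Vance is a knave, "exactly zero of us are knaves" needs to be false, which holds.
Lior (knight): "at least one of Vance, Maya, Kobi, and Sia is a knight" — True. ✓
Since Faye is a knight, "either Maya is a knight, or Sia and Rumi are different types" needs to be True, which holds.
Maya is a knight, and the claim "it is not true that Lior and Kobi are different types" is indeed True.
Rumi is a knight; "Faye and Lior are the same type" is True, as required.
Kobi is a knight, and the claim "Rumi and Kobi are the same type" is indeed True.
Sia is a knave; "Lior is a knave" is false, as required.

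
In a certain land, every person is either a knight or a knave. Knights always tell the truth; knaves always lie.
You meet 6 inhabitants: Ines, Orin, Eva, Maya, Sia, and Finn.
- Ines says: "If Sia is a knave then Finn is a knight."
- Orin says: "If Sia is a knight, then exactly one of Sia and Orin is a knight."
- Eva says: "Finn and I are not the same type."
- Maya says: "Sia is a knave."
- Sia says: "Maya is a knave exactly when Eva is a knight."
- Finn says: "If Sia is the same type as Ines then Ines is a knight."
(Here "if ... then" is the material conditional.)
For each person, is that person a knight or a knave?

As a knave, Ines's statement "if Sia is a knave then Finn is a knight" should be false; it is.
Orin is a knight; "if Sia is a knight, then exactly one of Sia and Orin is a knight" is true, as required.
Since Eva is a knight, "Finn and I are not the same type" needs to be true, which holds.
Maya is a knight, and the claim "Sia is a knave" is indeed true.
Sia is a knave, and the claim "Maya is a knave exactly when Eva is a knight" is indeed false.
Finn (knave): "if Sia is the same type as Ines then Ines is a knight" — false. ✓

Ines is a knave, Orin is a knight, Eva is a knight, Maya is a knight, Sia is a knave, and Finn is a knave.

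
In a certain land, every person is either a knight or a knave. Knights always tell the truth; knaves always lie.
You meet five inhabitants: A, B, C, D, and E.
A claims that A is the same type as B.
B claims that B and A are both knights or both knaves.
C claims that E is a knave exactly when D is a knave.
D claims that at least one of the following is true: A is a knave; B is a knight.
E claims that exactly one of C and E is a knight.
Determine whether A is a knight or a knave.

A is a knight.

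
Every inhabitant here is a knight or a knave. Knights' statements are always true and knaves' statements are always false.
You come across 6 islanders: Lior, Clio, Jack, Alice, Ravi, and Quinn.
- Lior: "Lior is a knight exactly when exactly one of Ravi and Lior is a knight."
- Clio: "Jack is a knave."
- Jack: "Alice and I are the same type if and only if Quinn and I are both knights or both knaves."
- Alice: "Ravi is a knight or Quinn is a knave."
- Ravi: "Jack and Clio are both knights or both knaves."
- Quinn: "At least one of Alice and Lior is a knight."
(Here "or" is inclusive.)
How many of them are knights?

3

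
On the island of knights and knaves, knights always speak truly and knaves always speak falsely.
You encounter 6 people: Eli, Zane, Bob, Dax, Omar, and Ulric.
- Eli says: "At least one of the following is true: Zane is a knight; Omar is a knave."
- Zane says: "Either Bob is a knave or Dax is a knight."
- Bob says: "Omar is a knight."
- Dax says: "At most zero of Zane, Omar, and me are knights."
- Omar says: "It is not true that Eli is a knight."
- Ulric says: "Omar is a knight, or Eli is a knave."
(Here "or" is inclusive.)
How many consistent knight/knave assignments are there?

2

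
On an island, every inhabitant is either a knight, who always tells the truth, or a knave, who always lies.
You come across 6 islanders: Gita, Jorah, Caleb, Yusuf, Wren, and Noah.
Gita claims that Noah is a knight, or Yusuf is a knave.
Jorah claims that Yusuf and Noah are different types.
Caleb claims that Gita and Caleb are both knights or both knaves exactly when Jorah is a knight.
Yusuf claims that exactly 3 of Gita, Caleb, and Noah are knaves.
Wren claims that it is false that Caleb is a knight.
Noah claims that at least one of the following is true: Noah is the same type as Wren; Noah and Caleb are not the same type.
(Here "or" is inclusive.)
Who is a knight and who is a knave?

Knights: Gita, Jorah, Wren, and Noah. Knaves: Caleb and Yusuf.

Gita is a knight, so "Noah is a knight, or Yusuf is a knave" must be true — and it is.
As a knight, Jorah's statement "Yusuf and Noah are different types" should be true; it is.
Since Caleb is a knave, "Gita and Caleb are both knights or both knaves exactly when Jorah is a knight" needs to be False, which holds.
Yusuf is a knave, so "exactly 3 of Gita, Caleb, and Noah are knaves" must be False — and it is.
Wren is a knight, and the claim "it is false that Caleb is a knight" is indeed true.
As a knight, Noah's statement "at least one of the following is true: Noah is the same type as Wren; Noah and Caleb are not the same type" should be true; it is.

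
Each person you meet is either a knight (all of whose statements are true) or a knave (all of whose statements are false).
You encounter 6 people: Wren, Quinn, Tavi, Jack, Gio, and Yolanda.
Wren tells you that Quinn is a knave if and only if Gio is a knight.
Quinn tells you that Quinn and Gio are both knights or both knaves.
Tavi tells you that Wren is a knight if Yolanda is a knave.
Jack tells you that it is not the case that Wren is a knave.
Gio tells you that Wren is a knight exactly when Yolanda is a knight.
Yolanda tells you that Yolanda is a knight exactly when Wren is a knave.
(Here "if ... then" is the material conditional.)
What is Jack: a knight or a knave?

Jack is a knave.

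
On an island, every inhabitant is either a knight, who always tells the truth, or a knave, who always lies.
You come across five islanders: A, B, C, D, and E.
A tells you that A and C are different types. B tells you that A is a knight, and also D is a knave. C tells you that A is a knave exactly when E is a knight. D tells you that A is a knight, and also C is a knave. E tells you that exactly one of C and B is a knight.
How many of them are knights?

0

The unique consistent assignment is A=knave, B=knave, C=knave, D=knave, E=knave.
That has 0 knights.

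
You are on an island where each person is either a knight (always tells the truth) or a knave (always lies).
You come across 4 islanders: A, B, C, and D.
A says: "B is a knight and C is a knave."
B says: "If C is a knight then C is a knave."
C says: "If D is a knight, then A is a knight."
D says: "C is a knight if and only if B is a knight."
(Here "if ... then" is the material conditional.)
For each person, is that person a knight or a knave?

A is a knave, B is a knave, C is a knight, and D is a knave.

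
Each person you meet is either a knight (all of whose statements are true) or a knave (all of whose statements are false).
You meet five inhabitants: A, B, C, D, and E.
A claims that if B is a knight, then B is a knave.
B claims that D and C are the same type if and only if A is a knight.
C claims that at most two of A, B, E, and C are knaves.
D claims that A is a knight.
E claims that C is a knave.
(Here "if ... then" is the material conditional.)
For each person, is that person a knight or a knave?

Suppose A is a knight. Then A's statement "if B is a knight, then B is a knave" would have to be true. Checking the 16 ways to assign the others, none is consistent with every speaker.
(For instance, with B=knight, C=knight, D=knave, E=knave, A's claim "if B is a knight, then B is a knave" comes out false where it would need to be true.)
So A must be a knave, making "if B is a knight, then B is a knave" false. Taking A=knave, B=knight, C=knight, D=knave, E=knave, each remaining statement checks out:
  B (knight): "D and C are the same type if and only if A is a knight" — true. ✓
  C (knight): "at most two of A, B, E, and C are knaves" — true. ✓
  D (knave): "A is a knight" — false. ✓
  E (knave): "C is a knave" — false. ✓
This is the unique consistent assignment.

A is a knave, B is a knight, C is a knight, D is a knave, and E is a knave.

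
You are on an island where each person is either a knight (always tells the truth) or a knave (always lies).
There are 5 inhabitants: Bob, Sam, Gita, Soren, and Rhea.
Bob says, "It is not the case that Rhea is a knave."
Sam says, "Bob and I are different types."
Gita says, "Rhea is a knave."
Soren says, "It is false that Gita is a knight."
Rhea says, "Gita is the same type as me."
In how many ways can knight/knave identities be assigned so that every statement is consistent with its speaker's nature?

2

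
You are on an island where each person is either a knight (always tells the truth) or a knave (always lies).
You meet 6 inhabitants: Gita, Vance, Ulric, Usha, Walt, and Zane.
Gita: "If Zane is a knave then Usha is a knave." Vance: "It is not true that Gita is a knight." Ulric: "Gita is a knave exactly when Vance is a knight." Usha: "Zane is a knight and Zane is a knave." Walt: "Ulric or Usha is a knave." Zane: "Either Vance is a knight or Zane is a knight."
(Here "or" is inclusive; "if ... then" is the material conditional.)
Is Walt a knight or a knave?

Walt is a knight.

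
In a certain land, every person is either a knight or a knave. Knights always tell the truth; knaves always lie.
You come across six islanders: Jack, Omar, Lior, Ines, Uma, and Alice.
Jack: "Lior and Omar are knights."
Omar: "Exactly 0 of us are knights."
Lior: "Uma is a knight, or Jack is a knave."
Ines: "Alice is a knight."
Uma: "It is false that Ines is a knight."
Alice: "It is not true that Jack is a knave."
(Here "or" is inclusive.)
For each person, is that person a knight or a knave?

Jack (knave): "Lior and Omar are knights" — False. ✓
As a knave, Omar's statement "exactly 0 of us are knights" should be False; it is.
Lior is a knight, so "Uma is a knight, or Jack is a knave" must be True — and it is.
Ines (knave): "Alice is a knight" — False. ✓
Uma (knight): "it is false that Ines is a knight" — True. ✓
Alice is a knave, so "it is not true that Jack is a knave" must be False — and it is.

Jack is a knave, Omar is a knave, Lior is a knight, Ines is a knave, Uma is a knight, and Alice is a knave.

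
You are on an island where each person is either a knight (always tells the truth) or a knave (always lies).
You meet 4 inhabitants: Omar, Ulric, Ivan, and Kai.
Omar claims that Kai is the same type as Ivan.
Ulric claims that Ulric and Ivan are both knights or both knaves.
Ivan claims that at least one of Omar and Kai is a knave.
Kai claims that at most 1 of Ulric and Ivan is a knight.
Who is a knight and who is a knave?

Omar is a knave, Ulric is a knight, Ivan is a knight, and Kai is a knave.

Suppose Omar is a knight. Then Omar's statement "Kai is the same type as Ivan" would have to be true. Checking the 8 ways to assign the others, none is consistent with every speaker.
(For instance, with Ulric=knight, Ivan=knight, Kai=knave, Omar's claim "Kai is the same type as Ivan" comes out false where it would need to be true.)
So Omar must be a knave, making "Kai is the same type as Ivan" false. Taking Omar=knave, Ulric=knight, Ivan=knight, Kai=knave, each remaining statement checks out:
  Ulric (knight): "Ulric and Ivan are both knights or both knaves" — true. ✓
  Ivan (knight): "at least one of Omar and Kai is a knave" — true. ✓
  Kai (knave): "at most 1 of Ulric and Ivan is a knight" — false. ✓
This is the unique consistent assignment.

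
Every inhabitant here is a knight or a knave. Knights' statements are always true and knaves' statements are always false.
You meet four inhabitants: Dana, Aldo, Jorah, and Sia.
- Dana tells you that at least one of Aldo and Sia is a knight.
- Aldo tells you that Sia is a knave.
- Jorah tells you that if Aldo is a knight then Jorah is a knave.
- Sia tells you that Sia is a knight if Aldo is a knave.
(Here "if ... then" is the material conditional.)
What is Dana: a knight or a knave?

Dana is a knight.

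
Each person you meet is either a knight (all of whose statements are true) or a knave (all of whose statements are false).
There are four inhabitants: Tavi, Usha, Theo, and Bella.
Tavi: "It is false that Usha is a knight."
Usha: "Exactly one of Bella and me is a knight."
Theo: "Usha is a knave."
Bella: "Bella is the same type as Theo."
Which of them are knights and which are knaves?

Suppose Tavi is a knave. Then Tavi's statement "it is false that Usha is a knight" would have to be false. Checking the 8 ways to assign the others, none is consistent with every speaker.
(For instance, with Usha=knave, Theo=knight, Bella=knave, Tavi's claim "it is false that Usha is a knight" comes out true where it would need to be false.)
So Tavi must be a knight, making "it is false that Usha is a knight" true. Taking Tavi=knight, Usha=knave, Theo=knight, Bella=knave, each remaining statement checks out:
  Usha (knave): "exactly one of Bella and me is a knight" — false. ✓
  Theo (knight): "Usha is a knave" — true. ✓
  Bella (knave): "Bella is the same type as Theo" — false. ✓
This is the unique consistent assignment.

Knights: Tavi and Theo. Knaves: Usha and Bella.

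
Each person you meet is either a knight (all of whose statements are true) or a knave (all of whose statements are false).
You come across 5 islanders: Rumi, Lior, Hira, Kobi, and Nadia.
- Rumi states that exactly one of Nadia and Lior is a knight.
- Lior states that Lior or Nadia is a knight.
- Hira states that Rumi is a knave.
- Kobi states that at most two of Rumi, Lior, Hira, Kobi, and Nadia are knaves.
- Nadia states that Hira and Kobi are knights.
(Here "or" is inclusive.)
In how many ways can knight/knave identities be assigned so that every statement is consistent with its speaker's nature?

Consistent assignments:
  Rumi=knight, Lior=knight, Hira=knave, Kobi=knight, Nadia=knave
  Rumi=knight, Lior=knight, Hira=knave, Kobi=knave, Nadia=knave
  Rumi=knave, Lior=knight, Hira=knight, Kobi=knight, Nadia=knight
  Rumi=knave, Lior=knave, Hira=knight, Kobi=knave, Nadia=knave

4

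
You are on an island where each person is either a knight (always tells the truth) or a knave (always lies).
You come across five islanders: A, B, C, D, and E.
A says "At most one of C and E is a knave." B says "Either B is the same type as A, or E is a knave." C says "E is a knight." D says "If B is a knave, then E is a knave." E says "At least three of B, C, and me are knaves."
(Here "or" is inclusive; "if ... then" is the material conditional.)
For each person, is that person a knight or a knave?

A is a knave, and the claim "at most one of C and E is a knave" is indeed false.
B is a knight; "either B is the same type as A, or E is a knave" is true, as required.
As a knave, C's statement "E is a knight" should be false; it is.
Since D is a knight, "if B is a knave, then E is a knave" needs to be true, which holds.
Since E is a knave, "at least three of B, C, and me are knaves" needs to be false, which holds.

A is a knave, B is a knight, C is a knave, D is a knight, and E is a knave.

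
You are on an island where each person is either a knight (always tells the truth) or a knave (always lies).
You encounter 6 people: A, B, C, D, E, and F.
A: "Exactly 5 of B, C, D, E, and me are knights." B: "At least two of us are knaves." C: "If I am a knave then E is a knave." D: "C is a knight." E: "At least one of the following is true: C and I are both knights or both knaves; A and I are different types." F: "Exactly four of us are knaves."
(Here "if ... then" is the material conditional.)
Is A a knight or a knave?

A is a knave.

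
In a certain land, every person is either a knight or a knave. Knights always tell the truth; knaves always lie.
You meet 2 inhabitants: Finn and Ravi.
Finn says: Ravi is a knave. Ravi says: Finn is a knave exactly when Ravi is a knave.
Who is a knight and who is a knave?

Knights: Finn. Knaves: Ravi.

Suppose Finn is a knave. Then Finn's statement "Ravi is a knave" would have to be false. Checking the 2 ways to assign the others, none is consistent with every speaker.
(For instance, with Ravi=knave, Finn's claim "Ravi is a knave" comes out true where it would need to be false.)
So Finn must be a knight, making "Ravi is a knave" true. Taking Finn=knight, Ravi=knave, each remaining statement checks out:
  Ravi (knave): "Finn is a knave exactly when Ravi is a knave" — false. ✓
This is the unique consistent assignment.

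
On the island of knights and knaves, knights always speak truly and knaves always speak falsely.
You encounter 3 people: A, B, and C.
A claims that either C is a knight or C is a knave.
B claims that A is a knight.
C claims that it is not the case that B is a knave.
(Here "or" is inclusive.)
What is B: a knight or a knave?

B is a knight.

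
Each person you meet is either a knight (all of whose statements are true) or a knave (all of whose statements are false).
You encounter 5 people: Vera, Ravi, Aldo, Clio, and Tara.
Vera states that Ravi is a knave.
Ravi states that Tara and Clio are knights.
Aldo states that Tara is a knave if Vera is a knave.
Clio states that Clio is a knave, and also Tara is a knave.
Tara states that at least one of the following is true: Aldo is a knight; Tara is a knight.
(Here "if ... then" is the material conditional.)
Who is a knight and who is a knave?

Vera is a knight, Ravi is a knave, Aldo is a knight, Clio is a knave, and Tara is a knight.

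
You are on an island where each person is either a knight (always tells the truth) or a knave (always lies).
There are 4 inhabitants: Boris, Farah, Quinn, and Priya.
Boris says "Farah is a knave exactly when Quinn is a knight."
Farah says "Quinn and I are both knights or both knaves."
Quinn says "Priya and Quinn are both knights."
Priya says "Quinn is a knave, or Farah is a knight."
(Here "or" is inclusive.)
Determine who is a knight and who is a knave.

Knights: Farah, Quinn, and Priya. Knaves: Boris.

Boris (knave): "Farah is a knave exactly when Quinn is a knight" — False. ✓
Farah is a knight; "Quinn and I are both knights or both knaves" is True, as required.
Quinn is a knight, and the claim "Priya and Quinn are both knights" is indeed True.
As a knight, Priya's statement "Quinn is a knave, or Farah is a knight" should be True; it is.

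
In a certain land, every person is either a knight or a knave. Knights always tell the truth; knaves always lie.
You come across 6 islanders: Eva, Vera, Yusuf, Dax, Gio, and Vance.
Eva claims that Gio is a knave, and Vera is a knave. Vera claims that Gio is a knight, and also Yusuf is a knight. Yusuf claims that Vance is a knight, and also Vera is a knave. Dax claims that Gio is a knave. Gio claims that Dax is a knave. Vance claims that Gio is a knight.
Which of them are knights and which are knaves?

Knights: Eva and Dax. Knaves: Vera, Yusuf, Gio, and Vance.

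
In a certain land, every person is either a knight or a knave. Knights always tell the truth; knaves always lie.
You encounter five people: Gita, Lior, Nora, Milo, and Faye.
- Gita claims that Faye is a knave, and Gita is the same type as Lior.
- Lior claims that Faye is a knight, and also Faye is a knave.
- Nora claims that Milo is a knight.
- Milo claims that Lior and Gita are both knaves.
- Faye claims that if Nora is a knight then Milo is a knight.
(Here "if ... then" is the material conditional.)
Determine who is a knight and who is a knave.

Gita is a knave, Lior is a knave, Nora is a knight, Milo is a knight, and Faye is a knight.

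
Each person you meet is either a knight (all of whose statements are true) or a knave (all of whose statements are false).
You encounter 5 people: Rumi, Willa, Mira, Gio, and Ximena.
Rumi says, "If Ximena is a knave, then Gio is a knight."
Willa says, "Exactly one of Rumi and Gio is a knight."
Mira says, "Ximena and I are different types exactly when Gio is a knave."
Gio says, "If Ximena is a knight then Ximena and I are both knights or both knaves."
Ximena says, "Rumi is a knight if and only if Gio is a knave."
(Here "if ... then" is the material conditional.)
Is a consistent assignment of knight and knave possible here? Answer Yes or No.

No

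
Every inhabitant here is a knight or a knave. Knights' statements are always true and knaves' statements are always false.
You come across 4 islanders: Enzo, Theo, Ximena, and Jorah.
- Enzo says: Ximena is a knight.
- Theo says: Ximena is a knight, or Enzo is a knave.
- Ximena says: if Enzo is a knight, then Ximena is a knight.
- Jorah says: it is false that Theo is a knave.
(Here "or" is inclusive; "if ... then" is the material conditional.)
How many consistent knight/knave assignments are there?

Consistent assignments:
  Enzo=knight, Theo=knight, Ximena=knight, Jorah=knight

1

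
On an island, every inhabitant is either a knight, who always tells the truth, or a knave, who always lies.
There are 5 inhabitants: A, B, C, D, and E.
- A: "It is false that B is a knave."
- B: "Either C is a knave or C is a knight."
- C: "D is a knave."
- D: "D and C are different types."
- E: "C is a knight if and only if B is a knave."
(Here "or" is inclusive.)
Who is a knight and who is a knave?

Suppose A is a knave. Then A's statement "it is false that B is a knave" would have to be false. Checking the 16 ways to assign the others, none is consistent with every speaker.
(For instance, with B=knight, C=knave, D=knight, E=knight, A's claim "it is false that B is a knave" comes out true where it would need to be false.)
So A must be a knight, making "it is false that B is a knave" true. Taking A=knight, B=knight, C=knave, D=knight, E=knight, each remaining statement checks out:
  B (knight): "either C is a knave or C is a knight" — true. ✓
  C (knave): "D is a knave" — false. ✓
  D (knight): "D and C are different types" — true. ✓
  E (knight): "C is a knight if and only if B is a knave" — true. ✓
This is the unique consistent assignment.

Knights: A, B, D, and E. Knaves: C.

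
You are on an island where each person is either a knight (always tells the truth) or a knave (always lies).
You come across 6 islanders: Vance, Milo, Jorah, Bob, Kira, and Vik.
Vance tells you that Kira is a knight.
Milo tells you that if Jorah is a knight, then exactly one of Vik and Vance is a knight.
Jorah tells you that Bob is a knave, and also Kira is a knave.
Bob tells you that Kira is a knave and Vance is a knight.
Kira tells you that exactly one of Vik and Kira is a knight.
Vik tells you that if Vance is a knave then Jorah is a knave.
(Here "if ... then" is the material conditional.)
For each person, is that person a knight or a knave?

Vance is a knave, and the claim "Kira is a knight" is indeed False.
Milo is a knave, so "if Jorah is a knight, then exactly one of Vik and Vance is a knight" must be False — and it is.
Since Jorah is a knight, "Bob is a knave, and also Kira is a knave" needs to be true, which holds.
Since Bob is a knave, "Kira is a knave and Vance is a knight" needs to be False, which holds.
Kira is a knave, and the claim "exactly one of Vik and Kira is a knight" is indeed False.
Vik is a knave; "if Vance is a knave then Jorah is a knave" is False, as required.

Vance is a knave, Milo is a knave, Jorah is a knight, Bob is a knave, Kira is a knave, and Vik is a knave.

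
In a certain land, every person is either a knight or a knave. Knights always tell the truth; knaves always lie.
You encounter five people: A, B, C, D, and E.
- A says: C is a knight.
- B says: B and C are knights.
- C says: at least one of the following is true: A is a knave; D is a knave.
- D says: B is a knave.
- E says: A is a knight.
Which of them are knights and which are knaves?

A is a knight, B is a knight, C is a knight, D is a knave, and E is a knight.

Since A is a knight, "C is a knight" needs to be True, which holds.
B is a knight, and the claim "B and C are knights" is indeed True.
C is a knight, so "at least one of the following is true: A is a knave; D is a knave" must be True — and it is.
As a knave, D's statement "B is a knave" should be False; it is.
E (knight): "A is a knight" — True. ✓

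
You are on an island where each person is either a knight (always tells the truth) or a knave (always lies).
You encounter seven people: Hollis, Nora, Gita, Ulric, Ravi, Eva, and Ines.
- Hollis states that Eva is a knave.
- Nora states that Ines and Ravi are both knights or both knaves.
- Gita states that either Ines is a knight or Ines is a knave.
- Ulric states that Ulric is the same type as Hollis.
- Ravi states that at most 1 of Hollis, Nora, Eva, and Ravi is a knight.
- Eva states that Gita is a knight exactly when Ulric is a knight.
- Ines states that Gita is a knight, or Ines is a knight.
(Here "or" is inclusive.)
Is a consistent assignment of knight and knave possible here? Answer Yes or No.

No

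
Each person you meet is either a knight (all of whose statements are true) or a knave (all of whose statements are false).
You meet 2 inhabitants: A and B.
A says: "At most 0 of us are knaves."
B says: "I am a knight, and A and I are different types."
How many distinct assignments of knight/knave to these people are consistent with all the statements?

2

Consistent assignments:
  A=knave, B=knight
  A=knave, B=knave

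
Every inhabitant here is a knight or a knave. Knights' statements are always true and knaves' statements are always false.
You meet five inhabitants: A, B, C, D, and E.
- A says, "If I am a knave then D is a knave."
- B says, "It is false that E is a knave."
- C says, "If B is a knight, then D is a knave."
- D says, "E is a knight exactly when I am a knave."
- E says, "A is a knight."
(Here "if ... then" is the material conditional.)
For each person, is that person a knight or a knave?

A is a knave, so "if I am a knave then D is a knave" must be false — and it is.
Since B is a knave, "it is false that E is a knave" needs to be false, which holds.
As a knight, C's statement "if B is a knight, then D is a knave" should be true; it is.
As a knight, D's statement "E is a knight exactly when I am a knave" should be true; it is.
E (knave): "A is a knight" — false. ✓

A is a knave, B is a knave, C is a knight, D is a knight, and E is a knave.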